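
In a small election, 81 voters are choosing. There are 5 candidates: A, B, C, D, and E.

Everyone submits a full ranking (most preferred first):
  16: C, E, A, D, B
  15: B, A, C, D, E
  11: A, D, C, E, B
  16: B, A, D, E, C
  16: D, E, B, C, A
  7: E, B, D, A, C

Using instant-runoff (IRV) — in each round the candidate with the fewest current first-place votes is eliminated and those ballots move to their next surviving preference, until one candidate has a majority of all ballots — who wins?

Round 1: A 11, B 31, C 16, D 16, E 7. E eliminated.
Round 2: A 11, B 38, C 16, D 16. A eliminated.
Round 3: B 38, C 16, D 27. C eliminated.
Round 4: B 38, D 43. D has a majority (≥41).

D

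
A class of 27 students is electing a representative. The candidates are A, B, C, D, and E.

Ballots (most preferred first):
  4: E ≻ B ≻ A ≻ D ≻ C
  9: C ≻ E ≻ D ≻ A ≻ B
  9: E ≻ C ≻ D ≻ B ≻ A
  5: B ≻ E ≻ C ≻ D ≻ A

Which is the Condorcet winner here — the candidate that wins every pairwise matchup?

E

E vs A: 27–0
E vs B: 22–5
E vs C: 18–9
E vs D: 27–0
E beats every other candidate.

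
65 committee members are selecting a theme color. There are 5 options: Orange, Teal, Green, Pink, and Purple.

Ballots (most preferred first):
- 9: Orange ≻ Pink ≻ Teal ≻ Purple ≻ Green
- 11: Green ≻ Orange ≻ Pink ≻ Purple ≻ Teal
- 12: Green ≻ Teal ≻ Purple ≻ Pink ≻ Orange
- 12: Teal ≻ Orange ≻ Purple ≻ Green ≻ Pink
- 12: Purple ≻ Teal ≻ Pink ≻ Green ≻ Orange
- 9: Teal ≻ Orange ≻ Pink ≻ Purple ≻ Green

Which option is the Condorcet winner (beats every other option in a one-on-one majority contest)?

Teal vs Orange: 45–20
Teal vs Green: 42–23
Teal vs Pink: 45–20
Teal vs Purple: 42–23
Teal beats every other option.

Teal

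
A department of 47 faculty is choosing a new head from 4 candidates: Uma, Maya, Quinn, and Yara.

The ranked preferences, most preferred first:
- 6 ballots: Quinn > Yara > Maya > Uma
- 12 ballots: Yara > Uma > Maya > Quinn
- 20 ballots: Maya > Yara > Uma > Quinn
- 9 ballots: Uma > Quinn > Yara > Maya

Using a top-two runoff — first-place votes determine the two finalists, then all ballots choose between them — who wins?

Round 1 first-place votes: Uma 9, Maya 20, Quinn 6, Yara 12. Maya and Yara advance.
Runoff: Maya is ranked above Yara on 20 ballots, Yara above Maya on 27.

Yara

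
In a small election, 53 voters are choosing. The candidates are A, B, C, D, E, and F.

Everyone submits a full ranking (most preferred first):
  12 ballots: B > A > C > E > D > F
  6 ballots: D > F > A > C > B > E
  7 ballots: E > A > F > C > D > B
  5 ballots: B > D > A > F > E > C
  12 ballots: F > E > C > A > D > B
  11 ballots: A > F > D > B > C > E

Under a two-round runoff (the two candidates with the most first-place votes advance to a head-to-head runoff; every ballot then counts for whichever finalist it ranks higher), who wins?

F

Round 1 first-place votes: A 11, B 17, C 0, D 6, E 7, F 12. B and F advance.
Runoff: B is ranked above F on 17 ballots, F above B on 36.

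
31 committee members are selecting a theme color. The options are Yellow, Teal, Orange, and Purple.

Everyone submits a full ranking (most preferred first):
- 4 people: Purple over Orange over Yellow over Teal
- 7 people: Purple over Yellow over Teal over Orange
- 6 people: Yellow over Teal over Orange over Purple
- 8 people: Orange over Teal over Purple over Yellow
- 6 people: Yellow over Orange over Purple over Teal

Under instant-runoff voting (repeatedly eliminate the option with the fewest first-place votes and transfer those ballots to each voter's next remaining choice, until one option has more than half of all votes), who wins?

Purple

Round 1: Yellow 12, Teal 0, Orange 8, Purple 11. Teal eliminated.
Round 2: Yellow 12, Orange 8, Purple 11. Orange eliminated.
Round 3: Yellow 12, Purple 19. Purple has a majority (≥16).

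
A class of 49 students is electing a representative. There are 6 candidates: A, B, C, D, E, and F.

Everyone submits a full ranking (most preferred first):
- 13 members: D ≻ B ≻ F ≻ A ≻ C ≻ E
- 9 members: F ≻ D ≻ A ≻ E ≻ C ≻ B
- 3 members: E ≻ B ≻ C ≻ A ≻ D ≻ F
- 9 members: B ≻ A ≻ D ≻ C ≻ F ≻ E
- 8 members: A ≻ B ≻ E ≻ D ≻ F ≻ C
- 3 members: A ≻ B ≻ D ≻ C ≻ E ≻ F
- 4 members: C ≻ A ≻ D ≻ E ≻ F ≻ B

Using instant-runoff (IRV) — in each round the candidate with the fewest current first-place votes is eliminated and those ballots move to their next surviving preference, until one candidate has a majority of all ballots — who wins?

A

Round 1: A 11, B 9, C 4, D 13, E 3, F 9. E eliminated.
Round 2: A 11, B 12, C 4, D 13, F 9. C eliminated.
Round 3: A 15, B 12, D 13, F 9. F eliminated.
Round 4: A 15, B 12, D 22. B eliminated.
Round 5: A 27, D 22. A has a majority (≥25).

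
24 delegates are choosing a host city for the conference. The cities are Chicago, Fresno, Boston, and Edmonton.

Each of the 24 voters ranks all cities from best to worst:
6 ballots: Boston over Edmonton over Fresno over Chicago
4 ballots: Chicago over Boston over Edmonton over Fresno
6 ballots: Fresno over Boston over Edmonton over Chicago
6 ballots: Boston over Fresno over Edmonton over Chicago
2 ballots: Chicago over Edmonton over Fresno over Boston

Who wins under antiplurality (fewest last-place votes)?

Last-place votes: Chicago 18, Fresno 4, Boston 2, Edmonton 0.

Edmonton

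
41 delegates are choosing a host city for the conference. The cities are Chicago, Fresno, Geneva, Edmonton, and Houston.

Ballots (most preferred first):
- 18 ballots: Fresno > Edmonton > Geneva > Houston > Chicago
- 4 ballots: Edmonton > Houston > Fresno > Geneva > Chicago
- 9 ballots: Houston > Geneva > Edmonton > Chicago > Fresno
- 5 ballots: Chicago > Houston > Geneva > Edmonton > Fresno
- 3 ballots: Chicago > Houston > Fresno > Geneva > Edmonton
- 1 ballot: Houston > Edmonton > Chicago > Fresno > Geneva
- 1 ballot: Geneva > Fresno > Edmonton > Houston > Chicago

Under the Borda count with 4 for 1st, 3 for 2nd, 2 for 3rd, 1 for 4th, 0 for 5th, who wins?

Edmonton

Chicago: 18×0 + 4×0 + 9×1 + 5×4 + 3×4 + 1×2 + 1×0 = 43
Fresno: 18×4 + 4×2 + 9×0 + 5×0 + 3×2 + 1×1 + 1×3 = 90
Geneva: 18×2 + 4×1 + 9×3 + 5×2 + 3×1 + 1×0 + 1×4 = 84
Edmonton: 18×3 + 4×4 + 9×2 + 5×1 + 3×0 + 1×3 + 1×2 = 98
Houston: 18×1 + 4×3 + 9×4 + 5×3 + 3×3 + 1×4 + 1×1 = 95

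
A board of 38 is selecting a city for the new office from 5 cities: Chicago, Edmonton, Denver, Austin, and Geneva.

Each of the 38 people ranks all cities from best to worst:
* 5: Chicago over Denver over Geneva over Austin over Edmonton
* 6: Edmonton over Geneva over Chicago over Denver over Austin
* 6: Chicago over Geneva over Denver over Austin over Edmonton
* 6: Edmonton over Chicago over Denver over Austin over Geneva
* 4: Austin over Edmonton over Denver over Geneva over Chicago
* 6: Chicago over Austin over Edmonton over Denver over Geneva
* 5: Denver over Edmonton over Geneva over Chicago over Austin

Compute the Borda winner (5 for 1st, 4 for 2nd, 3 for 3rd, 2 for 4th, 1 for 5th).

Chicago: 5×5 + 6×3 + 6×5 + 6×4 + 4×1 + 6×5 + 5×2 = 141
Edmonton: 5×1 + 6×5 + 6×1 + 6×5 + 4×4 + 6×3 + 5×4 = 125
Denver: 5×4 + 6×2 + 6×3 + 6×3 + 4×3 + 6×2 + 5×5 = 117
Austin: 5×2 + 6×1 + 6×2 + 6×2 + 4×5 + 6×4 + 5×1 = 89
Geneva: 5×3 + 6×4 + 6×4 + 6×1 + 4×2 + 6×1 + 5×3 = 98

Chicago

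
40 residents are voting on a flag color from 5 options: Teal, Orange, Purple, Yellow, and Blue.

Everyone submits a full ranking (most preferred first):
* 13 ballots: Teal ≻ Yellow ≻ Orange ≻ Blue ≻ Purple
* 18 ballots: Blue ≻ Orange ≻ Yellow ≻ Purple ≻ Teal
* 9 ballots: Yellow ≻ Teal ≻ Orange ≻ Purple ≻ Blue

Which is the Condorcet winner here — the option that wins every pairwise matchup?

Yellow

Yellow vs Teal: 27–13
Yellow vs Orange: 22–18
Yellow vs Purple: 40–0
Yellow vs Blue: 22–18
Yellow beats every other option.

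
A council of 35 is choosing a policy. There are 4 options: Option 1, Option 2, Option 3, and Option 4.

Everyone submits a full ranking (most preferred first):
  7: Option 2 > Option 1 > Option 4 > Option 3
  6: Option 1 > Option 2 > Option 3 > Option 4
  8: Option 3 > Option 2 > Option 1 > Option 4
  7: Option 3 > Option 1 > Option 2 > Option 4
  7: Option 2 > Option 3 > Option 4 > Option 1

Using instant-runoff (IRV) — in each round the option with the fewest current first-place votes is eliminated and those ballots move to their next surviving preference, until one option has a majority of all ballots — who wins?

Option 2

Round 1: Option 1 6, Option 2 14, Option 3 15, Option 4 0. Option 4 eliminated.
Round 2: Option 1 6, Option 2 14, Option 3 15. Option 1 eliminated.
Round 3: Option 2 20, Option 3 15. Option 2 has a majority (≥18).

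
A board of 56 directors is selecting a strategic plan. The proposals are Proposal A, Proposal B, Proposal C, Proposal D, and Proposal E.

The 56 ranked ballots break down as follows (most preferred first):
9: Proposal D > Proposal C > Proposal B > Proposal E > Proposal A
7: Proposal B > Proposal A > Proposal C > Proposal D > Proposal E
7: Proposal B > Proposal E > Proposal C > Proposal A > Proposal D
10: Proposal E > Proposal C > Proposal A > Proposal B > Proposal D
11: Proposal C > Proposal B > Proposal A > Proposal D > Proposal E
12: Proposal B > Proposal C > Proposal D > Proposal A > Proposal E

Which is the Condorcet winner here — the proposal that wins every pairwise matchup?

Proposal C

Proposal C vs Proposal A: 49–7
Proposal C vs Proposal B: 30–26
Proposal C vs Proposal D: 47–9
Proposal C vs Proposal E: 39–17
Proposal C beats every other proposal.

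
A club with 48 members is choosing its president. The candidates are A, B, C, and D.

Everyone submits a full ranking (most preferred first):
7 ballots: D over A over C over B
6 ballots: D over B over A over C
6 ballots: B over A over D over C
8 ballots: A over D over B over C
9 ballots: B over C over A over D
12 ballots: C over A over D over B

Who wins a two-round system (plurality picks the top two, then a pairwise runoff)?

D

Round 1 first-place votes: A 8, B 15, C 12, D 13. B and D advance.
Runoff: B is ranked above D on 15 ballots, D above B on 33.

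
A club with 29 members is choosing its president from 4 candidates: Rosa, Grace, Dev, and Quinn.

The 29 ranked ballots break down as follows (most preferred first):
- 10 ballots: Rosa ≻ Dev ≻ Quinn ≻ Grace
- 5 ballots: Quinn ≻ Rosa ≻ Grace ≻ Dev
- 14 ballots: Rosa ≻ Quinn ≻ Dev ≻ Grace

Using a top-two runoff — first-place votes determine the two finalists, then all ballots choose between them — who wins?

Round 1 first-place votes: Rosa 24, Grace 0, Dev 0, Quinn 5. Rosa and Quinn advance.
Runoff: Rosa is ranked above Quinn on 24 ballots, Quinn above Rosa on 5.

Rosa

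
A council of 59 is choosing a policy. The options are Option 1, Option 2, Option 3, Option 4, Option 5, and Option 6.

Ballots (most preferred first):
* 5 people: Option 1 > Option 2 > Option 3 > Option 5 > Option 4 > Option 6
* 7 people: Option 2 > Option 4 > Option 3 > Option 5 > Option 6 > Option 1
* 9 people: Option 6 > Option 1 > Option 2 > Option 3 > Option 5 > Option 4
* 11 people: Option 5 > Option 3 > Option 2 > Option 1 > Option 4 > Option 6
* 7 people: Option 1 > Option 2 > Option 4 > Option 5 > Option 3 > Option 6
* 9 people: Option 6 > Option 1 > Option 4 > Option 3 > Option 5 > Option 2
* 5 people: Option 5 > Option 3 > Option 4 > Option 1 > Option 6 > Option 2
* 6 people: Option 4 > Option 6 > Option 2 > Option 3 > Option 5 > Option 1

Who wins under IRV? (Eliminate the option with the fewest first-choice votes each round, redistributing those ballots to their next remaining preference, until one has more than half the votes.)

Round 1: Option 1 12, Option 2 7, Option 3 0, Option 4 6, Option 5 16, Option 6 18. Option 3 eliminated.
Round 2: Option 1 12, Option 2 7, Option 4 6, Option 5 16, Option 6 18. Option 4 eliminated.
Round 3: Option 1 12, Option 2 7, Option 5 16, Option 6 24. Option 2 eliminated.
Round 4: Option 1 12, Option 5 23, Option 6 24. Option 1 eliminated.
Round 5: Option 5 35, Option 6 24. Option 5 has a majority (≥30).

Option 5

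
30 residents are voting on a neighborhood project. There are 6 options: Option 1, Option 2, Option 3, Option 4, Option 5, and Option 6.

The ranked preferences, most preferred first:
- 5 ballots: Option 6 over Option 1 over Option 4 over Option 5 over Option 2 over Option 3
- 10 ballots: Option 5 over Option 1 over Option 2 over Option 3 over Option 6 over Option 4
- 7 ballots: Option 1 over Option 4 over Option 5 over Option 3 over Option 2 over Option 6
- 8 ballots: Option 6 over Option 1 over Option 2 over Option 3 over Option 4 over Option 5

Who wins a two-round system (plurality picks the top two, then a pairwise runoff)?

Round 1 first-place votes: Option 1 7, Option 2 0, Option 3 0, Option 4 0, Option 5 10, Option 6 13. Option 6 and Option 5 advance.
Runoff: Option 6 is ranked above Option 5 on 13 ballots, Option 5 above Option 6 on 17.

Option 5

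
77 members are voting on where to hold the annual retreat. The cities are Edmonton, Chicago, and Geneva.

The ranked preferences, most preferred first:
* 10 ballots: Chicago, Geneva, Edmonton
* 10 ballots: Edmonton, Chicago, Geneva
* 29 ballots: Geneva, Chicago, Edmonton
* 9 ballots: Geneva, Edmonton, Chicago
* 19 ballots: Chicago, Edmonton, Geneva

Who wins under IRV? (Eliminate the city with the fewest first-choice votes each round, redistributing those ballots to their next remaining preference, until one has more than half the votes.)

Chicago

Round 1: Edmonton 10, Chicago 29, Geneva 38. Edmonton eliminated.
Round 2: Chicago 39, Geneva 38. Chicago has a majority (≥39).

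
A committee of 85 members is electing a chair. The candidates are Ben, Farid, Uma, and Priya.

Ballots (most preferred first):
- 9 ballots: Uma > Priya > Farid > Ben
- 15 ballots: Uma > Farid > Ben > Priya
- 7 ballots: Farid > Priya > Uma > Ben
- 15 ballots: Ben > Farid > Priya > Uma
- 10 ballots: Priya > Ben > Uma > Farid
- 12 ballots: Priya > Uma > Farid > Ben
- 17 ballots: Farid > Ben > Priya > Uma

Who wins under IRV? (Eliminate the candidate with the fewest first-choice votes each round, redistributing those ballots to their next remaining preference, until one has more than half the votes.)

Round 1: Ben 15, Farid 24, Uma 24, Priya 22. Ben eliminated.
Round 2: Farid 39, Uma 24, Priya 22. Priya eliminated.
Round 3: Farid 39, Uma 46. Uma has a majority (≥43).

Uma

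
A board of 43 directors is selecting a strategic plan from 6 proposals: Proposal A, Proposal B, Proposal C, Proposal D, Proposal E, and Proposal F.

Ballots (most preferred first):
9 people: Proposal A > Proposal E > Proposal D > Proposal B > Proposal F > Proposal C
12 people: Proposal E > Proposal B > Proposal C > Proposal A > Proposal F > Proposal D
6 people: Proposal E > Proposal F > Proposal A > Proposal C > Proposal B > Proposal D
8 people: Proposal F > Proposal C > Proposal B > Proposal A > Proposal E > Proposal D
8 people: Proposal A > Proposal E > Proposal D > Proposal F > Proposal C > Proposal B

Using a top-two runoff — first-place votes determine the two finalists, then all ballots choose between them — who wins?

Proposal A

Round 1 first-place votes: Proposal A 17, Proposal B 0, Proposal C 0, Proposal D 0, Proposal E 18, Proposal F 8. Proposal E and Proposal A advance.
Runoff: Proposal E is ranked above Proposal A on 18 ballots, Proposal A above Proposal E on 25.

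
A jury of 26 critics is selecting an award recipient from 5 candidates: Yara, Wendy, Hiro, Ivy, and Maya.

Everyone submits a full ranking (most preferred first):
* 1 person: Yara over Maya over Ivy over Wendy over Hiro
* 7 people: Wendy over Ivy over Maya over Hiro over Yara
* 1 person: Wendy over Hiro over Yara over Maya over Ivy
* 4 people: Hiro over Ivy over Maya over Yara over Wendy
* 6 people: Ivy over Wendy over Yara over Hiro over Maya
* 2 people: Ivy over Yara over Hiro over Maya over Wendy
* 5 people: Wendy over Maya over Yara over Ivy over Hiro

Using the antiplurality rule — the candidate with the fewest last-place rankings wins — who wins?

Last-place votes: Yara 7, Wendy 6, Hiro 6, Ivy 1, Maya 6.

Ivy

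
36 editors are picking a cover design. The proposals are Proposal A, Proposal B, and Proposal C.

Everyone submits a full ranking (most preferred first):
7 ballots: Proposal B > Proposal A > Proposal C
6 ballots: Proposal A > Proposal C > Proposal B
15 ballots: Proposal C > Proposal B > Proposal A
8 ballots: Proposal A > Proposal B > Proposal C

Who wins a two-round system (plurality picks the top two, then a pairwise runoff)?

Round 1 first-place votes: Proposal A 14, Proposal B 7, Proposal C 15. Proposal C and Proposal A advance.
Runoff: Proposal C is ranked above Proposal A on 15 ballots, Proposal A above Proposal C on 21.

Proposal A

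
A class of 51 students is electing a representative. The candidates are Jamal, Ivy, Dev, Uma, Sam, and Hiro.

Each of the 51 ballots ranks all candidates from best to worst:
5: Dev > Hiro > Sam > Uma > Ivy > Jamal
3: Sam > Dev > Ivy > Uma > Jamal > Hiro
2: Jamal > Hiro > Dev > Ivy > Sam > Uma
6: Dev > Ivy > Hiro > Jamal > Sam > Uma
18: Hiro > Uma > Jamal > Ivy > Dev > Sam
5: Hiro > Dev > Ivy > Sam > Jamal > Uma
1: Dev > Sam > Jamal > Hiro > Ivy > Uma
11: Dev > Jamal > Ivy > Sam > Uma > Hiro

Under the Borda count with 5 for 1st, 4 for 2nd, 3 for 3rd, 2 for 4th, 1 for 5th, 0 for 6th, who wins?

Dev

Jamal: 5×0 + 3×1 + 2×5 + 6×2 + 18×3 + 5×1 + 1×3 + 11×4 = 131
Ivy: 5×1 + 3×3 + 2×2 + 6×4 + 18×2 + 5×3 + 1×1 + 11×3 = 127
Dev: 5×5 + 3×4 + 2×3 + 6×5 + 18×1 + 5×4 + 1×5 + 11×5 = 171
Uma: 5×2 + 3×2 + 2×0 + 6×0 + 18×4 + 5×0 + 1×0 + 11×1 = 99
Sam: 5×3 + 3×5 + 2×1 + 6×1 + 18×0 + 5×2 + 1×4 + 11×2 = 74
Hiro: 5×4 + 3×0 + 2×4 + 6×3 + 18×5 + 5×5 + 1×2 + 11×0 = 163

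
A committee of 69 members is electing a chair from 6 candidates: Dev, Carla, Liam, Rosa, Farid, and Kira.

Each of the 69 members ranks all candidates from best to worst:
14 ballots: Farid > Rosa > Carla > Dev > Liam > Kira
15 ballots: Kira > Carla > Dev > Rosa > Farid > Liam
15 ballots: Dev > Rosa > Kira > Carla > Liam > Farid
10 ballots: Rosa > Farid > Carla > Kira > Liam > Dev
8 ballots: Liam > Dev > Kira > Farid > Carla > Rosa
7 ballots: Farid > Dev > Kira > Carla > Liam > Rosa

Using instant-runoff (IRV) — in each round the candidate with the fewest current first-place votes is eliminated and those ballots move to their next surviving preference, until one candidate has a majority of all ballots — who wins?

Dev

Round 1: Dev 15, Carla 0, Liam 8, Rosa 10, Farid 21, Kira 15. Carla eliminated.
Round 2: Dev 15, Liam 8, Rosa 10, Farid 21, Kira 15. Liam eliminated.
Round 3: Dev 23, Rosa 10, Farid 21, Kira 15. Rosa eliminated.
Round 4: Dev 23, Farid 31, Kira 15. Kira eliminated.
Round 5: Dev 38, Farid 31. Dev has a majority (≥35).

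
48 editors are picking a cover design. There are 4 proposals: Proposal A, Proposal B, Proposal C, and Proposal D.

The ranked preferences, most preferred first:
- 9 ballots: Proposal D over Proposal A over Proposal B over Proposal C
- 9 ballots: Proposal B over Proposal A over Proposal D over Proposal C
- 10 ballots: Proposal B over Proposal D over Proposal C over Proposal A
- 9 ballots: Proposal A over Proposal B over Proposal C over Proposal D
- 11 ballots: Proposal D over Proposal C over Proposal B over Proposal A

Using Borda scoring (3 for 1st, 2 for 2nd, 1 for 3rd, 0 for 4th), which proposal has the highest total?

Proposal A: 9×2 + 9×2 + 10×0 + 9×3 + 11×0 = 63
Proposal B: 9×1 + 9×3 + 10×3 + 9×2 + 11×1 = 95
Proposal C: 9×0 + 9×0 + 10×1 + 9×1 + 11×2 = 41
Proposal D: 9×3 + 9×1 + 10×2 + 9×0 + 11×3 = 89

Proposal B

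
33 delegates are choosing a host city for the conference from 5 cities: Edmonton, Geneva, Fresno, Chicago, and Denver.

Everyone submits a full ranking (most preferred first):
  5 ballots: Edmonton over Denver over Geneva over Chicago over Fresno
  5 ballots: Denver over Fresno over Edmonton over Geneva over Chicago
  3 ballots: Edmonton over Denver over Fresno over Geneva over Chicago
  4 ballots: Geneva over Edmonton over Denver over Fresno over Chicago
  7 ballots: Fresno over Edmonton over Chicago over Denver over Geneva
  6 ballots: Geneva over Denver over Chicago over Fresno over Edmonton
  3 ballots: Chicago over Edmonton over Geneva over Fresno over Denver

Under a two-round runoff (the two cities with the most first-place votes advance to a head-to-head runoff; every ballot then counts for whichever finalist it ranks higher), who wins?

Edmonton

Round 1 first-place votes: Edmonton 8, Geneva 10, Fresno 7, Chicago 3, Denver 5. Geneva and Edmonton advance.
Runoff: Geneva is ranked above Edmonton on 10 ballots, Edmonton above Geneva on 23.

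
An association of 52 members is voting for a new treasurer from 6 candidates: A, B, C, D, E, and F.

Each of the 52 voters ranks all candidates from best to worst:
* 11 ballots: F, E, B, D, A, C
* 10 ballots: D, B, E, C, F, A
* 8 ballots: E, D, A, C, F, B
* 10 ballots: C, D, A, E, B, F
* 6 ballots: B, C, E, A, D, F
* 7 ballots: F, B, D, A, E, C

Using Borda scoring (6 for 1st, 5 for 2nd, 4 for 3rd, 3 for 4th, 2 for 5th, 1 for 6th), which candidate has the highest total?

A: 11×2 + 10×1 + 8×4 + 10×4 + 6×3 + 7×3 = 143
B: 11×4 + 10×5 + 8×1 + 10×2 + 6×6 + 7×5 = 193
C: 11×1 + 10×3 + 8×3 + 10×6 + 6×5 + 7×1 = 162
D: 11×3 + 10×6 + 8×5 + 10×5 + 6×2 + 7×4 = 223
E: 11×5 + 10×4 + 8×6 + 10×3 + 6×4 + 7×2 = 211
F: 11×6 + 10×2 + 8×2 + 10×1 + 6×1 + 7×6 = 160

D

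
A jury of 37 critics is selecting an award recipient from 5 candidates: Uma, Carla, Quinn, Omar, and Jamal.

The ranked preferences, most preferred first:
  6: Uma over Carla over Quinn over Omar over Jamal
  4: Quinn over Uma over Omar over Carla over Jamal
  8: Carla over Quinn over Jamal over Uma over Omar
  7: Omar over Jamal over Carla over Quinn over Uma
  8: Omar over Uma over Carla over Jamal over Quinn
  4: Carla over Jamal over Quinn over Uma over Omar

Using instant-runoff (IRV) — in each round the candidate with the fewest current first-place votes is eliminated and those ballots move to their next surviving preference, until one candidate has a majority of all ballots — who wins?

Omar

Round 1: Uma 6, Carla 12, Quinn 4, Omar 15, Jamal 0. Jamal eliminated.
Round 2: Uma 6, Carla 12, Quinn 4, Omar 15. Quinn eliminated.
Round 3: Uma 10, Carla 12, Omar 15. Uma eliminated.
Round 4: Carla 18, Omar 19. Omar has a majority (≥19).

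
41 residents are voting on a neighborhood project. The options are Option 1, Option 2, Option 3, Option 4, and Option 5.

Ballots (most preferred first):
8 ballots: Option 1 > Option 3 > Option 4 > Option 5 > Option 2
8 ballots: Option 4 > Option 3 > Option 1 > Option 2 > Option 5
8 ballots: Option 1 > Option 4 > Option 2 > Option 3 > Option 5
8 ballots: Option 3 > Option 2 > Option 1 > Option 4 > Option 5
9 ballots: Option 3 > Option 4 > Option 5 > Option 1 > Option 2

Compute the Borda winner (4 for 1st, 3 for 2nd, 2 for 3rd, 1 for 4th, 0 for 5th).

Option 1: 8×4 + 8×2 + 8×4 + 8×2 + 9×1 = 105
Option 2: 8×0 + 8×1 + 8×2 + 8×3 + 9×0 = 48
Option 3: 8×3 + 8×3 + 8×1 + 8×4 + 9×4 = 124
Option 4: 8×2 + 8×4 + 8×3 + 8×1 + 9×3 = 107
Option 5: 8×1 + 8×0 + 8×0 + 8×0 + 9×2 = 26

Option 3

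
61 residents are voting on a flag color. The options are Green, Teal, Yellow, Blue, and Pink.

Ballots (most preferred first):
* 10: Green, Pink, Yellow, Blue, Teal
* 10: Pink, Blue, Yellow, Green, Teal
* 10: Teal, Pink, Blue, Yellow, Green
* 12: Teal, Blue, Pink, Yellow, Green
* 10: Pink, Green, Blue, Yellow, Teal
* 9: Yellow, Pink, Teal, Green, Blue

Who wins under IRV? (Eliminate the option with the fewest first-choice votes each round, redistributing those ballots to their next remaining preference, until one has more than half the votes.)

Pink

Round 1: Green 10, Teal 22, Yellow 9, Blue 0, Pink 20. Blue eliminated.
Round 2: Green 10, Teal 22, Yellow 9, Pink 20. Yellow eliminated.
Round 3: Green 10, Teal 22, Pink 29. Green eliminated.
Round 4: Teal 22, Pink 39. Pink has a majority (≥31).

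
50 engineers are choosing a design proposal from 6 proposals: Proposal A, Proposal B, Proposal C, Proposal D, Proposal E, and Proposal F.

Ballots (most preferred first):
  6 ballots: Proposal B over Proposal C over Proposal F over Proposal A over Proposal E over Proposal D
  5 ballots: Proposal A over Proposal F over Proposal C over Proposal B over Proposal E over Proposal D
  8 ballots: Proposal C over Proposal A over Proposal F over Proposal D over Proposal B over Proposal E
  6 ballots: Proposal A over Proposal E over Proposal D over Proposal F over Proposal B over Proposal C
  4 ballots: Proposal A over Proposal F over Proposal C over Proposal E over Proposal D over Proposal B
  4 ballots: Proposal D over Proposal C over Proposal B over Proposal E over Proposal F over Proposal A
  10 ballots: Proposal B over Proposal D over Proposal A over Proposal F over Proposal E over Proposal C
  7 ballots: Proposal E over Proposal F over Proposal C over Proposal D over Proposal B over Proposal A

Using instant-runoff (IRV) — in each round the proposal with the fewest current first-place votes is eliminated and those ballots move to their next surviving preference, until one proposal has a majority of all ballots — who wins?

Proposal C

Round 1: Proposal A 15, Proposal B 16, Proposal C 8, Proposal D 4, Proposal E 7, Proposal F 0. Proposal F eliminated.
Round 2: Proposal A 15, Proposal B 16, Proposal C 8, Proposal D 4, Proposal E 7. Proposal D eliminated.
Round 3: Proposal A 15, Proposal B 16, Proposal C 12, Proposal E 7. Proposal E eliminated.
Round 4: Proposal A 15, Proposal B 16, Proposal C 19. Proposal A eliminated.
Round 5: Proposal B 22, Proposal C 28. Proposal C has a majority (≥26).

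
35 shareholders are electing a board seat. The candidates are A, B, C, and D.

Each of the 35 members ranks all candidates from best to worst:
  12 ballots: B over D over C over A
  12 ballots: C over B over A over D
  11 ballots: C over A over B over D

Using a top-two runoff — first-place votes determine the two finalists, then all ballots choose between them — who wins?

C

Round 1 first-place votes: A 0, B 12, C 23, D 0. C and B advance.
Runoff: C is ranked above B on 23 ballots, B above C on 12.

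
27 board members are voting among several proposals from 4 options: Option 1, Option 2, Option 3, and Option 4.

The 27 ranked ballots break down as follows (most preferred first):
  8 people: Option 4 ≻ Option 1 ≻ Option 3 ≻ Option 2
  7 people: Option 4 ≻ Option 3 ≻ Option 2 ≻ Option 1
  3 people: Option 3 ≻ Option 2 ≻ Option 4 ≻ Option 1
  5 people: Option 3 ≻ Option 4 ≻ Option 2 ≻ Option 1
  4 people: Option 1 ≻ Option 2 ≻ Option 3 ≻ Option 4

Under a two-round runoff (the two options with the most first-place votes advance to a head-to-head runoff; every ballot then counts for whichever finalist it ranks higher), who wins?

Round 1 first-place votes: Option 1 4, Option 2 0, Option 3 8, Option 4 15. Option 4 and Option 3 advance.
Runoff: Option 4 is ranked above Option 3 on 15 ballots, Option 3 above Option 4 on 12.

Option 4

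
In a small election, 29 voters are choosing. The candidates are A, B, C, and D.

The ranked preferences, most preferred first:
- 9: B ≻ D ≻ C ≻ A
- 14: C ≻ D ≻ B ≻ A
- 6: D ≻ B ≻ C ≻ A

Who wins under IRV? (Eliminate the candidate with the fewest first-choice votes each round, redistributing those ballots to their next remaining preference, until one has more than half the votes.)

Round 1: A 0, B 9, C 14, D 6. A eliminated.
Round 2: B 9, C 14, D 6. D eliminated.
Round 3: B 15, C 14. B has a majority (≥15).

B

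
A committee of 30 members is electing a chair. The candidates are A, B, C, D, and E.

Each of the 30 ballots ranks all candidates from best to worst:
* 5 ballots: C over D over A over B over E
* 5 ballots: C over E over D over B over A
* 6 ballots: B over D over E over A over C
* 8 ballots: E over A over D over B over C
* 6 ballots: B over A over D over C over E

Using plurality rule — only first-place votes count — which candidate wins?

B

First-place votes: A 0, B 12, C 10, D 0, E 8.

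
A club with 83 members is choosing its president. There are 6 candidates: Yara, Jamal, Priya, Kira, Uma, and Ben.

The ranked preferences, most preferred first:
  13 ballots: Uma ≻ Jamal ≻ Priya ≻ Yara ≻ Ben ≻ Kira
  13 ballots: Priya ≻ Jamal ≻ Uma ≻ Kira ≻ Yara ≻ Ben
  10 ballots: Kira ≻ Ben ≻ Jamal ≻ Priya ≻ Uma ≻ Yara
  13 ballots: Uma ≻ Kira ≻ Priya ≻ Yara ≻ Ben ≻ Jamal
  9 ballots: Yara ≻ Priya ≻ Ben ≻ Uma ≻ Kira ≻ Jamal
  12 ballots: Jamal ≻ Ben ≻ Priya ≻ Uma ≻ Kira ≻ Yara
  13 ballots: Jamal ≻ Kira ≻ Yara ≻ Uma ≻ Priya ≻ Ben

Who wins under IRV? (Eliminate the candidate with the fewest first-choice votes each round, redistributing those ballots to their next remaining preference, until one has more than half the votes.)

Round 1: Yara 9, Jamal 25, Priya 13, Kira 10, Uma 26, Ben 0. Ben eliminated.
Round 2: Yara 9, Jamal 25, Priya 13, Kira 10, Uma 26. Yara eliminated.
Round 3: Jamal 25, Priya 22, Kira 10, Uma 26. Kira eliminated.
Round 4: Jamal 35, Priya 22, Uma 26. Priya eliminated.
Round 5: Jamal 48, Uma 35. Jamal has a majority (≥42).

Jamal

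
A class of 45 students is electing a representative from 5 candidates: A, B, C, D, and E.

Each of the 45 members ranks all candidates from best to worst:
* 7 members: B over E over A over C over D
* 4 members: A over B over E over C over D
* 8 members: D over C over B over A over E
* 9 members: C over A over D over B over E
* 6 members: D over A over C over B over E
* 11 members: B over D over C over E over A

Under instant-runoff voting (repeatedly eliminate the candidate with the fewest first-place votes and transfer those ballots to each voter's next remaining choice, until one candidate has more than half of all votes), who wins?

Round 1: A 4, B 18, C 9, D 14, E 0. E eliminated.
Round 2: A 4, B 18, C 9, D 14. A eliminated.
Round 3: B 22, C 9, D 14. C eliminated.
Round 4: B 22, D 23. D has a majority (≥23).

D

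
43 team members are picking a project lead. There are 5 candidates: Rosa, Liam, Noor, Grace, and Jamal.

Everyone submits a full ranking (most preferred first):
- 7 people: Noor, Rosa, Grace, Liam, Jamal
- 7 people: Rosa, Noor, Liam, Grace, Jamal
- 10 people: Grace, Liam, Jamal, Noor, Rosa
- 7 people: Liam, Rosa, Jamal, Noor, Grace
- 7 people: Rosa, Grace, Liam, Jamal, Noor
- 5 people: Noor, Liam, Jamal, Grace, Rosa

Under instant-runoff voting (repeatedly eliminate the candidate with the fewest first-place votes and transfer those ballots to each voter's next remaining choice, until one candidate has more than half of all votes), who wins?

Round 1: Rosa 14, Liam 7, Noor 12, Grace 10, Jamal 0. Jamal eliminated.
Round 2: Rosa 14, Liam 7, Noor 12, Grace 10. Liam eliminated.
Round 3: Rosa 21, Noor 12, Grace 10. Grace eliminated.
Round 4: Rosa 21, Noor 22. Noor has a majority (≥22).

Noor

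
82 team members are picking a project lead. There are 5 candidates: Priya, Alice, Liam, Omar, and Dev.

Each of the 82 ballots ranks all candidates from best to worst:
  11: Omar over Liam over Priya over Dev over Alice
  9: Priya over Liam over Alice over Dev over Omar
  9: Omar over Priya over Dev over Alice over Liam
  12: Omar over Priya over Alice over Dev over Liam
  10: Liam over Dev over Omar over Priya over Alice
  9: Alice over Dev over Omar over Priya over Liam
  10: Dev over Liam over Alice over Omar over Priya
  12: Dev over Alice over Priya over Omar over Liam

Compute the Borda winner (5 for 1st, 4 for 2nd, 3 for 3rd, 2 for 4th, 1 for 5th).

Dev

Priya: 11×3 + 9×5 + 9×4 + 12×4 + 10×2 + 9×2 + 10×1 + 12×3 = 246
Alice: 11×1 + 9×3 + 9×2 + 12×3 + 10×1 + 9×5 + 10×3 + 12×4 = 225
Liam: 11×4 + 9×4 + 9×1 + 12×1 + 10×5 + 9×1 + 10×4 + 12×1 = 212
Omar: 11×5 + 9×1 + 9×5 + 12×5 + 10×3 + 9×3 + 10×2 + 12×2 = 270
Dev: 11×2 + 9×2 + 9×3 + 12×2 + 10×4 + 9×4 + 10×5 + 12×5 = 277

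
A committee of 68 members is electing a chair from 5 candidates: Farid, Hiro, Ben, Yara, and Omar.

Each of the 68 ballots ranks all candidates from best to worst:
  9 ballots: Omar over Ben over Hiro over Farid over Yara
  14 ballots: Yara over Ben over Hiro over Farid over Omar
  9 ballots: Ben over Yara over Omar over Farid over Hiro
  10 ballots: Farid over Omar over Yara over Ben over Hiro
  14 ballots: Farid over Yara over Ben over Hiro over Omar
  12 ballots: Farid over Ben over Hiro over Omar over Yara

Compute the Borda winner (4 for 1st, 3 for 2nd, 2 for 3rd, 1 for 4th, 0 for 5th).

Farid: 9×1 + 14×1 + 9×1 + 10×4 + 14×4 + 12×4 = 176
Hiro: 9×2 + 14×2 + 9×0 + 10×0 + 14×1 + 12×2 = 84
Ben: 9×3 + 14×3 + 9×4 + 10×1 + 14×2 + 12×3 = 179
Yara: 9×0 + 14×4 + 9×3 + 10×2 + 14×3 + 12×0 = 145
Omar: 9×4 + 14×0 + 9×2 + 10×3 + 14×0 + 12×1 = 96

Ben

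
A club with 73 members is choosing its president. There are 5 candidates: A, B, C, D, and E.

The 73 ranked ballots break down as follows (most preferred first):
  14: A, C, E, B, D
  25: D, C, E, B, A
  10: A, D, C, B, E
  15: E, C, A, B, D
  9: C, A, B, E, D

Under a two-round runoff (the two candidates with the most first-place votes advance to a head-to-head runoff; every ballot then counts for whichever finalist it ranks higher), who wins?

Round 1 first-place votes: A 24, B 0, C 9, D 25, E 15. D and A advance.
Runoff: D is ranked above A on 25 ballots, A above D on 48.

A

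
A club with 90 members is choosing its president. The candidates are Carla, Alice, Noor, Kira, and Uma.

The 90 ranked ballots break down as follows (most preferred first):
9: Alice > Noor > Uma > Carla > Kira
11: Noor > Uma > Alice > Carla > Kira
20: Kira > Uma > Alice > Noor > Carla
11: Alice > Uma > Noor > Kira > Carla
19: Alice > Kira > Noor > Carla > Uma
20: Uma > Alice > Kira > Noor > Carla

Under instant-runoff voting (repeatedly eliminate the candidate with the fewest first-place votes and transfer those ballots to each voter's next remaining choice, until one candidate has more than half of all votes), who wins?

Uma

Round 1: Carla 0, Alice 39, Noor 11, Kira 20, Uma 20. Carla eliminated.
Round 2: Alice 39, Noor 11, Kira 20, Uma 20. Noor eliminated.
Round 3: Alice 39, Kira 20, Uma 31. Kira eliminated.
Round 4: Alice 39, Uma 51. Uma has a majority (≥46).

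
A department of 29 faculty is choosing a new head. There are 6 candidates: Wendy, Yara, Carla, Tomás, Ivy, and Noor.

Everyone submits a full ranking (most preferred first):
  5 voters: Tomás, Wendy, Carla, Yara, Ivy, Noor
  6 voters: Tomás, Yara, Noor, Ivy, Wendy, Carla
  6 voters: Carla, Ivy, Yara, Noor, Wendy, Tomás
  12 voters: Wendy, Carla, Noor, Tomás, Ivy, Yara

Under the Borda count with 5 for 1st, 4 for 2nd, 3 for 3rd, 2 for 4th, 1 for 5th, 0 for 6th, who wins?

Wendy: 5×4 + 6×1 + 6×1 + 12×5 = 92
Yara: 5×2 + 6×4 + 6×3 + 12×0 = 52
Carla: 5×3 + 6×0 + 6×5 + 12×4 = 93
Tomás: 5×5 + 6×5 + 6×0 + 12×2 = 79
Ivy: 5×1 + 6×2 + 6×4 + 12×1 = 53
Noor: 5×0 + 6×3 + 6×2 + 12×3 = 66

Carla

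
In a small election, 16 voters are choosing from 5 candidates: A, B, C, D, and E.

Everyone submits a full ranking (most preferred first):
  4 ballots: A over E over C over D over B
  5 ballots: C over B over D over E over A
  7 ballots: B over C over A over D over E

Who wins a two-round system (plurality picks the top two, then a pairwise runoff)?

C

Round 1 first-place votes: A 4, B 7, C 5, D 0, E 0. B and C advance.
Runoff: B is ranked above C on 7 ballots, C above B on 9.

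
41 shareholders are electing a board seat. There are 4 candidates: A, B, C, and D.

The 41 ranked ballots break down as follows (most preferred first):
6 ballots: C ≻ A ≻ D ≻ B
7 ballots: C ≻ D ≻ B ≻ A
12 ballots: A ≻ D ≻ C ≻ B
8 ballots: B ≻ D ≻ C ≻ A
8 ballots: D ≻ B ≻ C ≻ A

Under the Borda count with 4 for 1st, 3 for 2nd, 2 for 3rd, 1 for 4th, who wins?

A: 6×3 + 7×1 + 12×4 + 8×1 + 8×1 = 89
B: 6×1 + 7×2 + 12×1 + 8×4 + 8×3 = 88
C: 6×4 + 7×4 + 12×2 + 8×2 + 8×2 = 108
D: 6×2 + 7×3 + 12×3 + 8×3 + 8×4 = 125

D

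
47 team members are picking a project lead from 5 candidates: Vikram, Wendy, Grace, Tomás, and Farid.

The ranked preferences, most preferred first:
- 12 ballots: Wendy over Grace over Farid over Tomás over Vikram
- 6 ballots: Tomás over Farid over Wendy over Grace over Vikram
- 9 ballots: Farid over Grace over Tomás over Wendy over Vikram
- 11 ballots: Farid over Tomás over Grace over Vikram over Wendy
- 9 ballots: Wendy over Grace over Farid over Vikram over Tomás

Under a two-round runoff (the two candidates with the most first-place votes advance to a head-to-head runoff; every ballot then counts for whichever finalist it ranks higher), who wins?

Round 1 first-place votes: Vikram 0, Wendy 21, Grace 0, Tomás 6, Farid 20. Wendy and Farid advance.
Runoff: Wendy is ranked above Farid on 21 ballots, Farid above Wendy on 26.

Farid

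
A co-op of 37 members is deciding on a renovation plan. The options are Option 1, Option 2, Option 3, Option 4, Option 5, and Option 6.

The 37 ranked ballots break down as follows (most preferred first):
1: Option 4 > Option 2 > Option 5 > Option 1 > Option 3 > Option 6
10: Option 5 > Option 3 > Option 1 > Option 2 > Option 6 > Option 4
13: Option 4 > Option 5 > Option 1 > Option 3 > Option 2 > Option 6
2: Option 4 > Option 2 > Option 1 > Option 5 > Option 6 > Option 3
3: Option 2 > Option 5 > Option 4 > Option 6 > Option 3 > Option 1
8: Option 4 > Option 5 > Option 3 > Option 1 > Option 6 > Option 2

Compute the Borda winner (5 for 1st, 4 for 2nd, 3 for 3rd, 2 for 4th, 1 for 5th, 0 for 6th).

Option 1: 1×2 + 10×3 + 13×3 + 2×3 + 3×0 + 8×2 = 93
Option 2: 1×4 + 10×2 + 13×1 + 2×4 + 3×5 + 8×0 = 60
Option 3: 1×1 + 10×4 + 13×2 + 2×0 + 3×1 + 8×3 = 94
Option 4: 1×5 + 10×0 + 13×5 + 2×5 + 3×3 + 8×5 = 129
Option 5: 1×3 + 10×5 + 13×4 + 2×2 + 3×4 + 8×4 = 153
Option 6: 1×0 + 10×1 + 13×0 + 2×1 + 3×2 + 8×1 = 26

Option 5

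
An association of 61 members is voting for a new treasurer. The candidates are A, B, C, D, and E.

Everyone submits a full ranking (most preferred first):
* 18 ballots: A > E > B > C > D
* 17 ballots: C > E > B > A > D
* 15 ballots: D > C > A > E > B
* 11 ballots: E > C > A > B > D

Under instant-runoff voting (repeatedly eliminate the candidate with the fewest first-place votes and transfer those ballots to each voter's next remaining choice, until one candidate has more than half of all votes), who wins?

Round 1: A 18, B 0, C 17, D 15, E 11. B eliminated.
Round 2: A 18, C 17, D 15, E 11. E eliminated.
Round 3: A 18, C 28, D 15. D eliminated.
Round 4: A 18, C 43. C has a majority (≥31).

C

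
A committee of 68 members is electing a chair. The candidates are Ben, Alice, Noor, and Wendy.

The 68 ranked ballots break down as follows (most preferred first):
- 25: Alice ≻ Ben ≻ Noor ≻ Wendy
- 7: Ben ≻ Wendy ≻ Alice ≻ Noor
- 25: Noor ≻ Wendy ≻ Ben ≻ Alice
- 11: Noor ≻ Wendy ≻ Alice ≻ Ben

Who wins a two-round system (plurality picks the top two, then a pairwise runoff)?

Noor

Round 1 first-place votes: Ben 7, Alice 25, Noor 36, Wendy 0. Noor and Alice advance.
Runoff: Noor is ranked above Alice on 36 ballots, Alice above Noor on 32.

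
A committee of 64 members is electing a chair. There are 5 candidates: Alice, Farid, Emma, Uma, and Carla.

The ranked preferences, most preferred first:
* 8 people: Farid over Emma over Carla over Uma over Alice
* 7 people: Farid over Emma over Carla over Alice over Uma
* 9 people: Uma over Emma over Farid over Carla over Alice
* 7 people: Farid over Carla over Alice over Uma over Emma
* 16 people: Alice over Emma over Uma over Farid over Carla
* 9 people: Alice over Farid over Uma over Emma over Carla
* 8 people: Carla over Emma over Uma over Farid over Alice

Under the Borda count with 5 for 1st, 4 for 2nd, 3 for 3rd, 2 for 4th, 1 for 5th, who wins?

Alice: 8×1 + 7×2 + 9×1 + 7×3 + 16×5 + 9×5 + 8×1 = 185
Farid: 8×5 + 7×5 + 9×3 + 7×5 + 16×2 + 9×4 + 8×2 = 221
Emma: 8×4 + 7×4 + 9×4 + 7×1 + 16×4 + 9×2 + 8×4 = 217
Uma: 8×2 + 7×1 + 9×5 + 7×2 + 16×3 + 9×3 + 8×3 = 181
Carla: 8×3 + 7×3 + 9×2 + 7×4 + 16×1 + 9×1 + 8×5 = 156

Farid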